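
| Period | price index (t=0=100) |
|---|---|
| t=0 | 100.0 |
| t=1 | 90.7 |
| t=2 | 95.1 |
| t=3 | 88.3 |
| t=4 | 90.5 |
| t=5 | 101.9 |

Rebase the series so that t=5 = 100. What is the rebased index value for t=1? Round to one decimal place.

Rebased(t=1) = 90.7 / 101.9 × 100 = 89.0088

89.0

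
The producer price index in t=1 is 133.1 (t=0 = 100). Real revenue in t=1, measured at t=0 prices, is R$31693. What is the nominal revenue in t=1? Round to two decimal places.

Nominal = Real × (Index/100) = 31693 × (133.1/100)
        = 31693 × 1.331 = 42183.3830

42183.38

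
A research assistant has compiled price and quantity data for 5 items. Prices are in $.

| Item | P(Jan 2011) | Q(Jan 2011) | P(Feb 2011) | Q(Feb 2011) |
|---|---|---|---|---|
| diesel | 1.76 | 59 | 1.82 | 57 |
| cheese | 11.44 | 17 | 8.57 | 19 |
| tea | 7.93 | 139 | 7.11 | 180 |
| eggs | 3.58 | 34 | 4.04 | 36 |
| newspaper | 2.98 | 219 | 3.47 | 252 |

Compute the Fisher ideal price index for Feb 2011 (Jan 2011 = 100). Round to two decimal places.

98.05

Laspeyres component (base-period weights):
ΣP(Feb 2011)Q(Jan 2011) = 1.82×59 + 8.57×17 + 7.11×139 + 4.04×34 + 3.47×219 = 107.38 + 145.69 + 988.29 + 137.36 + 759.93 = 2138.65
ΣP(Jan 2011)Q(Jan 2011) = 1.76×59 + 11.44×17 + 7.93×139 + 3.58×34 + 2.98×219 = 103.84 + 194.48 + 1102.27 + 121.72 + 652.62 = 2174.93
L = 2138.65 / 2174.93 × 100 = 98.3319
Paasche component (current-period weights):
ΣP(Feb 2011)Q(Feb 2011) = 1.82×57 + 8.57×19 + 7.11×180 + 4.04×36 + 3.47×252 = 103.74 + 162.83 + 1279.8 + 145.44 + 874.44 = 2566.25
ΣP(Jan 2011)Q(Feb 2011) = 1.76×57 + 11.44×19 + 7.93×180 + 3.58×36 + 2.98×252 = 100.32 + 217.36 + 1427.4 + 128.88 + 750.96 = 2624.92
P = 2566.25 / 2624.92 × 100 = 97.7649
Fisher = √(L × P) = √(98.3319 × 97.7649) = 98.0480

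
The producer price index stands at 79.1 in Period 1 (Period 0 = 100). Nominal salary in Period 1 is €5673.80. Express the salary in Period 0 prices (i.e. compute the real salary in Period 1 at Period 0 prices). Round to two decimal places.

7172.95

Real = Nominal ÷ (Index/100) = 5673.80 ÷ (79.1/100)
     = 5673.80 ÷ 0.791 = 7172.9456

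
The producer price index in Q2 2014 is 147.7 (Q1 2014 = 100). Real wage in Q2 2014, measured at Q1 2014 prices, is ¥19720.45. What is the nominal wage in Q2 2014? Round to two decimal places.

Nominal = Real × (Index/100) = 19720.45 × (147.7/100)
        = 19720.45 × 1.477 = 29127.1046

29127.10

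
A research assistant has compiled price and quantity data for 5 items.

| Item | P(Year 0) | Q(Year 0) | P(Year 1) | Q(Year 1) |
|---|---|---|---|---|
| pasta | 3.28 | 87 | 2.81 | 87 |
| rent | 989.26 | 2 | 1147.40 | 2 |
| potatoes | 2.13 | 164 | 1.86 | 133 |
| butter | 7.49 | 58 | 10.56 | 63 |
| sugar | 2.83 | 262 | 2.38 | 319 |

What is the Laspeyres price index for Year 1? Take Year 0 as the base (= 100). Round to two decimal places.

Laspeyres price index uses base-period quantities as weights.
ΣP(Year 1)·Q(Year 0) = 2.81×87 + 1147.40×2 + 1.86×164 + 10.56×58 + 2.38×262 = 244.47 + 2294.8 + 305.04 + 612.48 + 623.56 = 4080.35
ΣP(Year 0)·Q(Year 0) = 3.28×87 + 989.26×2 + 2.13×164 + 7.49×58 + 2.83×262 = 285.36 + 1978.52 + 349.32 + 434.42 + 741.46 = 3789.08
Index = 4080.35 / 3789.08 × 100 = 107.6871

107.69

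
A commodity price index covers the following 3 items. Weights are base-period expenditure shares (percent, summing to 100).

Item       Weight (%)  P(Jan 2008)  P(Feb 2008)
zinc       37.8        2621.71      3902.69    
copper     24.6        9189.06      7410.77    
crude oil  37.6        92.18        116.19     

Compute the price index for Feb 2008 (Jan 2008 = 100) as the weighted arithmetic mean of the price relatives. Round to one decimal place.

123.5

zinc: 37.8 × (3902.69/2621.71) = 37.8 × 1.488605 = 56.2693
copper: 24.6 × (7410.77/9189.06) = 24.6 × 0.806477 = 19.8393
crude oil: 37.6 × (116.19/92.18) = 37.6 × 1.260469 = 47.3936
Index = Σ wᵢ·(p₁ᵢ/p₀ᵢ) = 56.2693 + 19.8393 + 47.3936 = 123.5022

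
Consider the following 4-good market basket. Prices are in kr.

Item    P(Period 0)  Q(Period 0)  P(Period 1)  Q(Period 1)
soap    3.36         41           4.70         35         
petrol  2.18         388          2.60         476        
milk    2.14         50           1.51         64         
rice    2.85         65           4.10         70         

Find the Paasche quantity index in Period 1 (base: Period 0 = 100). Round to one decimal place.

115.7

Paasche quantity index uses current-period prices as weights.
ΣP(Period 1)·Q(Period 1) = 4.70×35 + 2.60×476 + 1.51×64 + 4.10×70 = 164.5 + 1237.6 + 96.64 + 287 = 1785.74
ΣP(Period 1)·Q(Period 0) = 4.70×41 + 2.60×388 + 1.51×50 + 4.10×65 = 192.7 + 1008.8 + 75.5 + 266.5 = 1543.5
Index = 1785.74 / 1543.5 × 100 = 115.6942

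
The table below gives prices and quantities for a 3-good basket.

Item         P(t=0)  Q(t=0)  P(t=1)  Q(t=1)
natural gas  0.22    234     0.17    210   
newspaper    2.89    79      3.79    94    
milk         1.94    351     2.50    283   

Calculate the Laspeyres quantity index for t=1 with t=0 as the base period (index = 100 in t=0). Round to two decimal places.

Laspeyres quantity index uses base-period prices as weights.
ΣP(t=0)·Q(t=1) = 0.22×210 + 2.89×94 + 1.94×283 = 46.2 + 271.66 + 549.02 = 866.88
ΣP(t=0)·Q(t=0) = 0.22×234 + 2.89×79 + 1.94×351 = 51.48 + 228.31 + 680.94 = 960.73
Index = 866.88 / 960.73 × 100 = 90.2314

90.23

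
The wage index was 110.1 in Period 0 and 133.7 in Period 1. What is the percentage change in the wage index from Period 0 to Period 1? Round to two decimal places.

Change = (133.7 − 110.1) / 110.1 × 100
       = 23.6 / 110.1 × 100 = 21.4351%

21.44%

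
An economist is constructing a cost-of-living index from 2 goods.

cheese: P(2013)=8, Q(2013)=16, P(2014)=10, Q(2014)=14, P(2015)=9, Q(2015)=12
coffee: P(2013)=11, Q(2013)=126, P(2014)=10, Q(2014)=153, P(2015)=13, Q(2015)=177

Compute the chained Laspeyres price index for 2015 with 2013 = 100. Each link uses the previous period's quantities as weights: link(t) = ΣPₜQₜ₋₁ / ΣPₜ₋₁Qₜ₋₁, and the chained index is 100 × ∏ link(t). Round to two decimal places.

118.78

Link 2013→2014:
ΣP(2014)Q(2013) = 10×16 + 10×126 = 160 + 1260 = 1420
ΣP(2013)Q(2013) = 8×16 + 11×126 = 128 + 1386 = 1514
link = 1420/1514 = 0.937913
Link 2014→2015:
ΣP(2015)Q(2014) = 9×14 + 13×153 = 126 + 1989 = 2115
ΣP(2014)Q(2014) = 10×14 + 10×153 = 140 + 1530 = 1670
link = 2115/1670 = 1.266467
Chained index = 100 × 0.937913 × 1.266467 = 118.7836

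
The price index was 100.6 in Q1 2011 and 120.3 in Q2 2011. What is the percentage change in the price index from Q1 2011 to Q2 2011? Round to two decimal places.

19.58%

Change = (120.3 − 100.6) / 100.6 × 100
       = 19.7 / 100.6 × 100 = 19.5825%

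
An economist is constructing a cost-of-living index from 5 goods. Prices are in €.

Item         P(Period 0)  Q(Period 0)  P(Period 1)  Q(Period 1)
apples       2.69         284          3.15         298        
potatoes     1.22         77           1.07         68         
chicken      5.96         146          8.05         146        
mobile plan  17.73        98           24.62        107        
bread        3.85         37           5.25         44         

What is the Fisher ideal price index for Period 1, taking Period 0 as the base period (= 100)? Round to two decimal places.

Laspeyres component (base-period weights):
ΣP(Period 1)Q(Period 0) = 3.15×284 + 1.07×77 + 8.05×146 + 24.62×98 + 5.25×37 = 894.6 + 82.39 + 1175.3 + 2412.76 + 194.25 = 4759.3
ΣP(Period 0)Q(Period 0) = 2.69×284 + 1.22×77 + 5.96×146 + 17.73×98 + 3.85×37 = 763.96 + 93.94 + 870.16 + 1737.54 + 142.45 = 3608.05
L = 4759.3 / 3608.05 × 100 = 131.9078
Paasche component (current-period weights):
ΣP(Period 1)Q(Period 1) = 3.15×298 + 1.07×68 + 8.05×146 + 24.62×107 + 5.25×44 = 938.7 + 72.76 + 1175.3 + 2634.34 + 231 = 5052.1
ΣP(Period 0)Q(Period 1) = 2.69×298 + 1.22×68 + 5.96×146 + 17.73×107 + 3.85×44 = 801.62 + 82.96 + 870.16 + 1897.11 + 169.4 = 3821.25
P = 5052.1 / 3821.25 × 100 = 132.2107
Fisher = √(L × P) = √(131.9078 × 132.2107) = 132.0592

132.06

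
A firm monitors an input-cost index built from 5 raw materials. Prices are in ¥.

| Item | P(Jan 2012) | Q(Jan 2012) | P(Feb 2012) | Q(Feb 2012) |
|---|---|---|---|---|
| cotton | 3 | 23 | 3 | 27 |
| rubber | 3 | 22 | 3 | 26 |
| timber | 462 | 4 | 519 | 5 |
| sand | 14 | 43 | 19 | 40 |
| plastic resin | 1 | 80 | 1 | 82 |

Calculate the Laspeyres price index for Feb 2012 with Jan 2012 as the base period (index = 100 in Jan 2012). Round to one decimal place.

Laspeyres price index uses base-period quantities as weights.
ΣP(Feb 2012)·Q(Jan 2012) = 3×23 + 3×22 + 519×4 + 19×43 + 1×80 = 69 + 66 + 2076 + 817 + 80 = 3108
ΣP(Jan 2012)·Q(Jan 2012) = 3×23 + 3×22 + 462×4 + 14×43 + 1×80 = 69 + 66 + 1848 + 602 + 80 = 2665
Index = 3108 / 2665 × 100 = 116.6229

116.6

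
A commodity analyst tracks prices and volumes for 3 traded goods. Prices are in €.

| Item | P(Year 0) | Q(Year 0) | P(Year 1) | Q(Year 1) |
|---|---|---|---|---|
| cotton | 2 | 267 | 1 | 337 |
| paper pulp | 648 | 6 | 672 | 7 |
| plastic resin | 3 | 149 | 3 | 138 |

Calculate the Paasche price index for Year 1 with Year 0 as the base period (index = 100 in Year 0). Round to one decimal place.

97.0

Paasche price index uses current-period quantities as weights.
ΣP(Year 1)·Q(Year 1) = 1×337 + 672×7 + 3×138 = 337 + 4704 + 414 = 5455
ΣP(Year 0)·Q(Year 1) = 2×337 + 648×7 + 3×138 = 674 + 4536 + 414 = 5624
Index = 5455 / 5624 × 100 = 96.9950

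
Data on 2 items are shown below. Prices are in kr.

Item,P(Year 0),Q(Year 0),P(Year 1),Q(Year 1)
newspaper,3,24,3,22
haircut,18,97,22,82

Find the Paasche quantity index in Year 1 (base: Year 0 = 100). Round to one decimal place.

84.8

Paasche quantity index uses current-period prices as weights.
ΣP(Year 1)·Q(Year 1) = 3×22 + 22×82 = 66 + 1804 = 1870
ΣP(Year 1)·Q(Year 0) = 3×24 + 22×97 = 72 + 2134 = 2206
Index = 1870 / 2206 × 100 = 84.7688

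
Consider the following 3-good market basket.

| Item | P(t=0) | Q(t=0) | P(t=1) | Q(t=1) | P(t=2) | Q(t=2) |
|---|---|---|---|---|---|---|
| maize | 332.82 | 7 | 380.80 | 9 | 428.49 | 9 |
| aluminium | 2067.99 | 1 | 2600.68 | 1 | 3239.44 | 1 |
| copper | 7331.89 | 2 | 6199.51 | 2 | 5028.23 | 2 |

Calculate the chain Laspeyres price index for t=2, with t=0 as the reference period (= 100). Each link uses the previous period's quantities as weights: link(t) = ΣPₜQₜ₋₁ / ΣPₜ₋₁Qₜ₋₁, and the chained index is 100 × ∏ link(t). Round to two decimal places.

86.26

Link t=0→t=1:
ΣP(t=1)Q(t=0) = 380.80×7 + 2600.68×1 + 6199.51×2 = 2665.6 + 2600.68 + 12399.02 = 17665.3
ΣP(t=0)Q(t=0) = 332.82×7 + 2067.99×1 + 7331.89×2 = 2329.74 + 2067.99 + 14663.78 = 19061.51
link = 17665.3/19061.51 = 0.926752
Link t=1→t=2:
ΣP(t=2)Q(t=1) = 428.49×9 + 3239.44×1 + 5028.23×2 = 3856.41 + 3239.44 + 10056.46 = 17152.31
ΣP(t=1)Q(t=1) = 380.80×9 + 2600.68×1 + 6199.51×2 = 3427.2 + 2600.68 + 12399.02 = 18426.9
link = 17152.31/18426.9 = 0.930830
Chained index = 100 × 0.926752 × 0.930830 = 86.2649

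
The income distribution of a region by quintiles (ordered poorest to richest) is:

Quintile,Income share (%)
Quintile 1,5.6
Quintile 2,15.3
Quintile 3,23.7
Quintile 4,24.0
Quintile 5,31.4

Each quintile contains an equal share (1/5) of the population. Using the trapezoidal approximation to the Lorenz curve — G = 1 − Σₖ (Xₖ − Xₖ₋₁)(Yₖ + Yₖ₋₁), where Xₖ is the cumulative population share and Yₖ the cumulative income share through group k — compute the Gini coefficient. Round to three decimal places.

0.241

Cumulative income shares Yₖ: 0.0560, 0.2090, 0.4460, 0.6860, 1.0000
Σ (Xₖ−Xₖ₋₁)(Yₖ+Yₖ₋₁) = (1/5)(0.0560+0.0000) + (1/5)(0.2090+0.0560) + (1/5)(0.4460+0.2090) + (1/5)(0.6860+0.4460) + (1/5)(1.0000+0.6860)
  = 0.0112 + 0.0530 + 0.1310 + 0.2264 + 0.3372 = 0.7588
G = 1 − 0.7588 = 0.2412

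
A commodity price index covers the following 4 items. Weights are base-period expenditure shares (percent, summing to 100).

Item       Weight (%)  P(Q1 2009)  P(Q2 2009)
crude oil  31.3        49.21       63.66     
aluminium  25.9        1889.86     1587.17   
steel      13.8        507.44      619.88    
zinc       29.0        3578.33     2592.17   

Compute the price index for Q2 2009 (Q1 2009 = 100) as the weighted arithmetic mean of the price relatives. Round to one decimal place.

100.1

crude oil: 31.3 × (63.66/49.21) = 31.3 × 1.293640 = 40.4909
aluminium: 25.9 × (1587.17/1889.86) = 25.9 × 0.839835 = 21.7517
steel: 13.8 × (619.88/507.44) = 13.8 × 1.221583 = 16.8578
zinc: 29.0 × (2592.17/3578.33) = 29.0 × 0.724408 = 21.0078
Index = Σ wᵢ·(p₁ᵢ/p₀ᵢ) = 40.4909 + 21.7517 + 16.8578 + 21.0078 = 100.1083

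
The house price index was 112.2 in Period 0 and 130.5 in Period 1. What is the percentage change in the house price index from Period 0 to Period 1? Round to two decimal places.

16.31%

Change = (130.5 − 112.2) / 112.2 × 100
       = 18.3 / 112.2 × 100 = 16.3102%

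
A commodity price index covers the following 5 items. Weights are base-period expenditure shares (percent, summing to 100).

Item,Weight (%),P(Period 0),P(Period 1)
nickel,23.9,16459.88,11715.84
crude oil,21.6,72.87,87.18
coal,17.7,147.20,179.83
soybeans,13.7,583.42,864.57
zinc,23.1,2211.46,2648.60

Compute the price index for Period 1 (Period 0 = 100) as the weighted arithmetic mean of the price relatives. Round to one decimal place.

112.4

nickel: 23.9 × (11715.84/16459.88) = 23.9 × 0.711782 = 17.0116
crude oil: 21.6 × (87.18/72.87) = 21.6 × 1.196377 = 25.8417
coal: 17.7 × (179.83/147.20) = 17.7 × 1.221671 = 21.6236
soybeans: 13.7 × (864.57/583.42) = 13.7 × 1.481900 = 20.3020
zinc: 23.1 × (2648.60/2211.46) = 23.1 × 1.197670 = 27.6662
Index = Σ wᵢ·(p₁ᵢ/p₀ᵢ) = 17.0116 + 25.8417 + 21.6236 + 20.3020 + 27.6662 = 112.4451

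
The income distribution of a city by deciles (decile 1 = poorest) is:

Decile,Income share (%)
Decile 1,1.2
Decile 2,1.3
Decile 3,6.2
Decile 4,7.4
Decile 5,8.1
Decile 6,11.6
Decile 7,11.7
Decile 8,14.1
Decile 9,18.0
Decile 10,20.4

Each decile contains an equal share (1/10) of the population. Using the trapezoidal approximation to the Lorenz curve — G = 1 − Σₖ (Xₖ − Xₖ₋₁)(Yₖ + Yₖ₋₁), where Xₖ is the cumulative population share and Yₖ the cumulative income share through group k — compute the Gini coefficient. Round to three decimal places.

0.346

Cumulative income shares Yₖ: 0.0120, 0.0250, 0.0870, 0.1610, 0.2420, 0.3580, 0.4750, 0.6160, 0.7960, 1.0000
Σ (Xₖ−Xₖ₋₁)(Yₖ+Yₖ₋₁) = (1/10)(0.0120+0.0000) + (1/10)(0.0250+0.0120) + (1/10)(0.0870+0.0250) + (1/10)(0.1610+0.0870) + (1/10)(0.2420+0.1610) + (1/10)(0.3580+0.2420) + (1/10)(0.4750+0.3580) + (1/10)(0.6160+0.4750) + (1/10)(0.7960+0.6160) + (1/10)(1.0000+0.7960)
  = 0.0012 + 0.0037 + 0.0112 + 0.0248 + 0.0403 + 0.0600 + 0.0833 + 0.1091 + 0.1412 + 0.1796 = 0.6544
G = 1 − 0.6544 = 0.3456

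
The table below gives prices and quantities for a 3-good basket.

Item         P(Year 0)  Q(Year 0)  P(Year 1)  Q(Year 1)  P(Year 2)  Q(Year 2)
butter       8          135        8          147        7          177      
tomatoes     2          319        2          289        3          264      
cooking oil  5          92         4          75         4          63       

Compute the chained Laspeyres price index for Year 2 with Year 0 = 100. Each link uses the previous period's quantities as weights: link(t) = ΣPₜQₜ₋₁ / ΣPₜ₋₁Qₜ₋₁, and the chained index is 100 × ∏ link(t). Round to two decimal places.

102.40

Link Year 0→Year 1:
ΣP(Year 1)Q(Year 0) = 8×135 + 2×319 + 4×92 = 1080 + 638 + 368 = 2086
ΣP(Year 0)Q(Year 0) = 8×135 + 2×319 + 5×92 = 1080 + 638 + 460 = 2178
link = 2086/2178 = 0.957759
Link Year 1→Year 2:
ΣP(Year 2)Q(Year 1) = 7×147 + 3×289 + 4×75 = 1029 + 867 + 300 = 2196
ΣP(Year 1)Q(Year 1) = 8×147 + 2×289 + 4×75 = 1176 + 578 + 300 = 2054
link = 2196/2054 = 1.069133
Chained index = 100 × 0.957759 × 1.069133 = 102.3973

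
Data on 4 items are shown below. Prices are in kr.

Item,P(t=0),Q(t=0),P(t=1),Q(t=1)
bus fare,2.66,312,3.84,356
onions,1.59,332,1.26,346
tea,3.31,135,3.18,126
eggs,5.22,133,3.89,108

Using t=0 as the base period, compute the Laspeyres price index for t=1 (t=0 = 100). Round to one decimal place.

Laspeyres price index uses base-period quantities as weights.
ΣP(t=1)·Q(t=0) = 3.84×312 + 1.26×332 + 3.18×135 + 3.89×133 = 1198.08 + 418.32 + 429.3 + 517.37 = 2563.07
ΣP(t=0)·Q(t=0) = 2.66×312 + 1.59×332 + 3.31×135 + 5.22×133 = 829.92 + 527.88 + 446.85 + 694.26 = 2498.91
Index = 2563.07 / 2498.91 × 100 = 102.5675

102.6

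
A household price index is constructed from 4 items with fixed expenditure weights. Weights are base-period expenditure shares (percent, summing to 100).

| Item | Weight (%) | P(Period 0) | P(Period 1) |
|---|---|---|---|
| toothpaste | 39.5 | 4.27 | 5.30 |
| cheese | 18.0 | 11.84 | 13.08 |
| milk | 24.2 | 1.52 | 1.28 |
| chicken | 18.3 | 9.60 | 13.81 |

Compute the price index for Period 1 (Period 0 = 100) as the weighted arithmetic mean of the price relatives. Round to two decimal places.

115.62

toothpaste: 39.5 × (5.30/4.27) = 39.5 × 1.241218 = 49.0281
cheese: 18.0 × (13.08/11.84) = 18.0 × 1.104730 = 19.8851
milk: 24.2 × (1.28/1.52) = 24.2 × 0.842105 = 20.3789
chicken: 18.3 × (13.81/9.60) = 18.3 × 1.438542 = 26.3253
Index = Σ wᵢ·(p₁ᵢ/p₀ᵢ) = 49.0281 + 19.8851 + 20.3789 + 26.3253 = 115.6175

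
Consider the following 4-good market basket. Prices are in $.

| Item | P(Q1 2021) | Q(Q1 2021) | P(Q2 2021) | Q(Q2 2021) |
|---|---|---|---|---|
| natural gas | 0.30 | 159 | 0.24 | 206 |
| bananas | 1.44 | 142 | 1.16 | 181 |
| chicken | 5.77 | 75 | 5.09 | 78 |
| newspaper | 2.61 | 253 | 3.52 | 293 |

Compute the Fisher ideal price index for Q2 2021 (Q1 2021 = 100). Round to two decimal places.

109.73

Laspeyres component (base-period weights):
ΣP(Q2 2021)Q(Q1 2021) = 0.24×159 + 1.16×142 + 5.09×75 + 3.52×253 = 38.16 + 164.72 + 381.75 + 890.56 = 1475.19
ΣP(Q1 2021)Q(Q1 2021) = 0.30×159 + 1.44×142 + 5.77×75 + 2.61×253 = 47.7 + 204.48 + 432.75 + 660.33 = 1345.26
L = 1475.19 / 1345.26 × 100 = 109.6584
Paasche component (current-period weights):
ΣP(Q2 2021)Q(Q2 2021) = 0.24×206 + 1.16×181 + 5.09×78 + 3.52×293 = 49.44 + 209.96 + 397.02 + 1031.36 = 1687.78
ΣP(Q1 2021)Q(Q2 2021) = 0.30×206 + 1.44×181 + 5.77×78 + 2.61×293 = 61.8 + 260.64 + 450.06 + 764.73 = 1537.23
P = 1687.78 / 1537.23 × 100 = 109.7936
Fisher = √(L × P) = √(109.6584 × 109.7936) = 109.7260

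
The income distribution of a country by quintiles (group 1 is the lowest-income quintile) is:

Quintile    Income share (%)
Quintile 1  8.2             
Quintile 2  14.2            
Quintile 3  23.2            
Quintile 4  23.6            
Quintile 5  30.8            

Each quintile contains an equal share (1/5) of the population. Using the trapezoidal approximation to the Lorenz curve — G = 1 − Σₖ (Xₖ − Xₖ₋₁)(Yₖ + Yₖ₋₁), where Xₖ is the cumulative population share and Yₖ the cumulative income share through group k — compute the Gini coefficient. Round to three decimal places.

0.218

Cumulative income shares Yₖ: 0.0820, 0.2240, 0.4560, 0.6920, 1.0000
Σ (Xₖ−Xₖ₋₁)(Yₖ+Yₖ₋₁) = (1/5)(0.0820+0.0000) + (1/5)(0.2240+0.0820) + (1/5)(0.4560+0.2240) + (1/5)(0.6920+0.4560) + (1/5)(1.0000+0.6920)
  = 0.0164 + 0.0612 + 0.1360 + 0.2296 + 0.3384 = 0.7816
G = 1 − 0.7816 = 0.2184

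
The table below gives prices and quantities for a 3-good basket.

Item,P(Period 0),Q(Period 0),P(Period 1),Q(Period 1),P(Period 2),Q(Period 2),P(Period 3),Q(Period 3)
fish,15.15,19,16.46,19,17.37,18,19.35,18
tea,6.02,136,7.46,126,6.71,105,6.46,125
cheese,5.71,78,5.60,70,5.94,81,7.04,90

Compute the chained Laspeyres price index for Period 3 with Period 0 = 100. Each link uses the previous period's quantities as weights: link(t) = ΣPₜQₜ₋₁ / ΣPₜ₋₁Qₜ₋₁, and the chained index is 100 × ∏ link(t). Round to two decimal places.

117.21

Link Period 0→Period 1:
ΣP(Period 1)Q(Period 0) = 16.46×19 + 7.46×136 + 5.60×78 = 312.74 + 1014.56 + 436.8 = 1764.1
ΣP(Period 0)Q(Period 0) = 15.15×19 + 6.02×136 + 5.71×78 = 287.85 + 818.72 + 445.38 = 1551.95
link = 1764.1/1551.95 = 1.136699
Link Period 1→Period 2:
ΣP(Period 2)Q(Period 1) = 17.37×19 + 6.71×126 + 5.94×70 = 330.03 + 845.46 + 415.8 = 1591.29
ΣP(Period 1)Q(Period 1) = 16.46×19 + 7.46×126 + 5.60×70 = 312.74 + 939.96 + 392 = 1644.7
link = 1591.29/1644.7 = 0.967526
Link Period 2→Period 3:
ΣP(Period 3)Q(Period 2) = 19.35×18 + 6.46×105 + 7.04×81 = 348.3 + 678.3 + 570.24 = 1596.84
ΣP(Period 2)Q(Period 2) = 17.37×18 + 6.71×105 + 5.94×81 = 312.66 + 704.55 + 481.14 = 1498.35
link = 1596.84/1498.35 = 1.065732
Chained index = 100 × 1.136699 × 0.967526 × 1.065732 = 117.2077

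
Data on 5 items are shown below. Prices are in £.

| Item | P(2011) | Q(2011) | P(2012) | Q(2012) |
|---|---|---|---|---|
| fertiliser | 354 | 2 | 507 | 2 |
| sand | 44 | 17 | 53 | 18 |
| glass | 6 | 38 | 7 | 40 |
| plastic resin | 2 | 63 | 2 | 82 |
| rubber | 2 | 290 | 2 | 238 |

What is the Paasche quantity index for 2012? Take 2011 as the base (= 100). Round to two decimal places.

Paasche quantity index uses current-period prices as weights.
ΣP(2012)·Q(2012) = 507×2 + 53×18 + 7×40 + 2×82 + 2×238 = 1014 + 954 + 280 + 164 + 476 = 2888
ΣP(2012)·Q(2011) = 507×2 + 53×17 + 7×38 + 2×63 + 2×290 = 1014 + 901 + 266 + 126 + 580 = 2887
Index = 2888 / 2887 × 100 = 100.0346

100.03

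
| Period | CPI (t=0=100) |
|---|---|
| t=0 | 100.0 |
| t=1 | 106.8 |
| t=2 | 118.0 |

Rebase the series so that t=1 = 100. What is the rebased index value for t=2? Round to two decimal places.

Rebased(t=2) = 118.0 / 106.8 × 100 = 110.4869

110.49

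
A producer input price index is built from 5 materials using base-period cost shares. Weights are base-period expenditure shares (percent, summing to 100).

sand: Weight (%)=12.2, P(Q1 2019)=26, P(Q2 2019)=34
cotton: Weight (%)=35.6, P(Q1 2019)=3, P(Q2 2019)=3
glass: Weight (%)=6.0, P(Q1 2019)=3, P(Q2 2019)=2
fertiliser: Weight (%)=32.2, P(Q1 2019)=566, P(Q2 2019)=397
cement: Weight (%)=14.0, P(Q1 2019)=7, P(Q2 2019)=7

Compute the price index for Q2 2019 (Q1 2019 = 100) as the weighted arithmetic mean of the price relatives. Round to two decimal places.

92.14

sand: 12.2 × (34/26) = 12.2 × 1.307692 = 15.9538
cotton: 35.6 × (3/3) = 35.6 × 1.000000 = 35.6000
glass: 6.0 × (2/3) = 6.0 × 0.666667 = 4.0000
fertiliser: 32.2 × (397/566) = 32.2 × 0.701413 = 22.5855
cement: 14.0 × (7/7) = 14.0 × 1.000000 = 14.0000
Index = Σ wᵢ·(p₁ᵢ/p₀ᵢ) = 15.9538 + 35.6000 + 4.0000 + 22.5855 + 14.0000 = 92.1394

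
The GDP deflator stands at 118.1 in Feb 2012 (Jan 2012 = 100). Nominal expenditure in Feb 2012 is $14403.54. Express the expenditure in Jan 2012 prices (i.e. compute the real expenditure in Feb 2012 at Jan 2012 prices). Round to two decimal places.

Real = Nominal ÷ (Index/100) = 14403.54 ÷ (118.1/100)
     = 14403.54 ÷ 1.181 = 12196.0542

12196.05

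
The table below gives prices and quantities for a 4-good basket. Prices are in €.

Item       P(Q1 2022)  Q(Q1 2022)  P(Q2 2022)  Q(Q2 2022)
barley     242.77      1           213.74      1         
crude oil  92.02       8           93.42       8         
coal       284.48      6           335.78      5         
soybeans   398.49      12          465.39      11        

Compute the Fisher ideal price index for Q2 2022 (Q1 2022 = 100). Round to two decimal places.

114.50

Laspeyres component (base-period weights):
ΣP(Q2 2022)Q(Q1 2022) = 213.74×1 + 93.42×8 + 335.78×6 + 465.39×12 = 213.74 + 747.36 + 2014.68 + 5584.68 = 8560.46
ΣP(Q1 2022)Q(Q1 2022) = 242.77×1 + 92.02×8 + 284.48×6 + 398.49×12 = 242.77 + 736.16 + 1706.88 + 4781.88 = 7467.69
L = 8560.46 / 7467.69 × 100 = 114.6333
Paasche component (current-period weights):
ΣP(Q2 2022)Q(Q2 2022) = 213.74×1 + 93.42×8 + 335.78×5 + 465.39×11 = 213.74 + 747.36 + 1678.9 + 5119.29 = 7759.29
ΣP(Q1 2022)Q(Q2 2022) = 242.77×1 + 92.02×8 + 284.48×5 + 398.49×11 = 242.77 + 736.16 + 1422.4 + 4383.39 = 6784.72
P = 7759.29 / 6784.72 × 100 = 114.3642
Fisher = √(L × P) = √(114.6333 × 114.3642) = 114.4987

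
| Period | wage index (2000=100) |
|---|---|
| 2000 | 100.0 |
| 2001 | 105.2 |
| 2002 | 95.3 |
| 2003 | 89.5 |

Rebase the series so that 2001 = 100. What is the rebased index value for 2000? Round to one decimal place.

95.1

Rebased(2000) = 100.0 / 105.2 × 100 = 95.0570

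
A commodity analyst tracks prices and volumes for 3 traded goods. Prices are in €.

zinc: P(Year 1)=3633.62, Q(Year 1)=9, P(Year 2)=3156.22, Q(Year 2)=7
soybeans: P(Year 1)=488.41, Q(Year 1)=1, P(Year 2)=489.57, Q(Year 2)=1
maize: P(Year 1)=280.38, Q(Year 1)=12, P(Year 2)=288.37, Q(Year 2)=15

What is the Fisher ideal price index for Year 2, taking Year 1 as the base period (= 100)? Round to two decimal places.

Laspeyres component (base-period weights):
ΣP(Year 2)Q(Year 1) = 3156.22×9 + 489.57×1 + 288.37×12 = 28405.98 + 489.57 + 3460.44 = 32355.99
ΣP(Year 1)Q(Year 1) = 3633.62×9 + 488.41×1 + 280.38×12 = 32702.58 + 488.41 + 3364.56 = 36555.55
L = 32355.99 / 36555.55 × 100 = 88.5118
Paasche component (current-period weights):
ΣP(Year 2)Q(Year 2) = 3156.22×7 + 489.57×1 + 288.37×15 = 22093.54 + 489.57 + 4325.55 = 26908.66
ΣP(Year 1)Q(Year 2) = 3633.62×7 + 488.41×1 + 280.38×15 = 25435.34 + 488.41 + 4205.7 = 30129.45
P = 26908.66 / 30129.45 × 100 = 89.3102
Fisher = √(L × P) = √(88.5118 × 89.3102) = 88.9101

88.91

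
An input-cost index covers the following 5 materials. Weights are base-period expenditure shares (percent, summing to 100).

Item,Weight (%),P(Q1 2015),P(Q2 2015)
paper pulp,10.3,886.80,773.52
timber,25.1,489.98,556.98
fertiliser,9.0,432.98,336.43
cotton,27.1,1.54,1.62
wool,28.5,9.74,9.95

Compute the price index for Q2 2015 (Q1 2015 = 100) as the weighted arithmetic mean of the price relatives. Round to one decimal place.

102.1

paper pulp: 10.3 × (773.52/886.80) = 10.3 × 0.872260 = 8.9843
timber: 25.1 × (556.98/489.98) = 25.1 × 1.136740 = 28.5322
fertiliser: 9.0 × (336.43/432.98) = 9.0 × 0.777010 = 6.9931
cotton: 27.1 × (1.62/1.54) = 27.1 × 1.051948 = 28.5078
wool: 28.5 × (9.95/9.74) = 28.5 × 1.021561 = 29.1145
Index = Σ wᵢ·(p₁ᵢ/p₀ᵢ) = 8.9843 + 28.5322 + 6.9931 + 28.5078 + 29.1145 = 102.1318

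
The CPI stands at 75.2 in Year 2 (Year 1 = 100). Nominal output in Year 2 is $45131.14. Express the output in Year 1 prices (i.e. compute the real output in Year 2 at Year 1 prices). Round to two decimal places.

60014.81

Real = Nominal ÷ (Index/100) = 45131.14 ÷ (75.2/100)
     = 45131.14 ÷ 0.752 = 60014.8138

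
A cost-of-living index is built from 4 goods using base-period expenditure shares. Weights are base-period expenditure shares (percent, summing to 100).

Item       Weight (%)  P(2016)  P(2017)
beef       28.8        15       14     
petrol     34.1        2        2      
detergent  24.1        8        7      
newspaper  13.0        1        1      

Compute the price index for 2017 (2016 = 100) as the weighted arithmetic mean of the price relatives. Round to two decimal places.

95.07

beef: 28.8 × (14/15) = 28.8 × 0.933333 = 26.8800
petrol: 34.1 × (2/2) = 34.1 × 1.000000 = 34.1000
detergent: 24.1 × (7/8) = 24.1 × 0.875000 = 21.0875
newspaper: 13.0 × (1/1) = 13.0 × 1.000000 = 13.0000
Index = Σ wᵢ·(p₁ᵢ/p₀ᵢ) = 26.8800 + 34.1000 + 21.0875 + 13.0000 = 95.0675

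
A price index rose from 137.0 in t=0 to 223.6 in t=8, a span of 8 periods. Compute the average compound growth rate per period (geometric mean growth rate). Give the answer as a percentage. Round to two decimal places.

6.31%

Growth factor = (223.6/137.0)^(1/8) = (1.632117)^(1/8) = 1.063148
Growth rate = 1.063148 − 1 = 0.063148 = 6.3148%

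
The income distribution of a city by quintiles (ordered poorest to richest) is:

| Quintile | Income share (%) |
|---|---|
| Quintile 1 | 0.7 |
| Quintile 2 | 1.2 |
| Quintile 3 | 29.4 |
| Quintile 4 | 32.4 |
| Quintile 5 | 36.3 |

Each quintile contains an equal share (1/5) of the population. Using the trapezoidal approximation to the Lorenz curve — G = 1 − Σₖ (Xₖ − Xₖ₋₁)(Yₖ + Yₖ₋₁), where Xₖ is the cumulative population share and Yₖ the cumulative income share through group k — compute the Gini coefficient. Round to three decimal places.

Cumulative income shares Yₖ: 0.0070, 0.0190, 0.3130, 0.6370, 1.0000
Σ (Xₖ−Xₖ₋₁)(Yₖ+Yₖ₋₁) = (1/5)(0.0070+0.0000) + (1/5)(0.0190+0.0070) + (1/5)(0.3130+0.0190) + (1/5)(0.6370+0.3130) + (1/5)(1.0000+0.6370)
  = 0.0014 + 0.0052 + 0.0664 + 0.1900 + 0.3274 = 0.5904
G = 1 − 0.5904 = 0.4096

0.410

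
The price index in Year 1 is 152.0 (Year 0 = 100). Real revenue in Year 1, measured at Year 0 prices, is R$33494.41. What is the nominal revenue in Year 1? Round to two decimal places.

Nominal = Real × (Index/100) = 33494.41 × (152.0/100)
        = 33494.41 × 1.520 = 50911.5032

50911.50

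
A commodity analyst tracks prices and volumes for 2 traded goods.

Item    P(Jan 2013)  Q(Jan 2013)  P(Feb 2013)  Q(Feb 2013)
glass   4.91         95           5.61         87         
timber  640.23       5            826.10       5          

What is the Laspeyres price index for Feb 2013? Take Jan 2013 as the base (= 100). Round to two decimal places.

127.15

Laspeyres price index uses base-period quantities as weights.
ΣP(Feb 2013)·Q(Jan 2013) = 5.61×95 + 826.10×5 = 532.95 + 4130.5 = 4663.45
ΣP(Jan 2013)·Q(Jan 2013) = 4.91×95 + 640.23×5 = 466.45 + 3201.15 = 3667.6
Index = 4663.45 / 3667.6 × 100 = 127.1526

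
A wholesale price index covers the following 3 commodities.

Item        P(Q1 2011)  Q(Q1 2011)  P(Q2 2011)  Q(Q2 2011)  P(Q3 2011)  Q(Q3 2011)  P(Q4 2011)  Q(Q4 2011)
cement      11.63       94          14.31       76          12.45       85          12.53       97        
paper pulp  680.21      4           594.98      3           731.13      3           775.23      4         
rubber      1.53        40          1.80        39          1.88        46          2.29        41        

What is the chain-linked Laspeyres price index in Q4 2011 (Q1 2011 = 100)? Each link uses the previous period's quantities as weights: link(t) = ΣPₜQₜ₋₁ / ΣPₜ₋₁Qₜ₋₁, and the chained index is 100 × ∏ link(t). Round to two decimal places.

Link Q1 2011→Q2 2011:
ΣP(Q2 2011)Q(Q1 2011) = 14.31×94 + 594.98×4 + 1.80×40 = 1345.14 + 2379.92 + 72 = 3797.06
ΣP(Q1 2011)Q(Q1 2011) = 11.63×94 + 680.21×4 + 1.53×40 = 1093.22 + 2720.84 + 61.2 = 3875.26
link = 3797.06/3875.26 = 0.979821
Link Q2 2011→Q3 2011:
ΣP(Q3 2011)Q(Q2 2011) = 12.45×76 + 731.13×3 + 1.88×39 = 946.2 + 2193.39 + 73.32 = 3212.91
ΣP(Q2 2011)Q(Q2 2011) = 14.31×76 + 594.98×3 + 1.80×39 = 1087.56 + 1784.94 + 70.2 = 2942.7
link = 3212.91/2942.7 = 1.091824
Link Q3 2011→Q4 2011:
ΣP(Q4 2011)Q(Q3 2011) = 12.53×85 + 775.23×3 + 2.29×46 = 1065.05 + 2325.69 + 105.34 = 3496.08
ΣP(Q3 2011)Q(Q3 2011) = 12.45×85 + 731.13×3 + 1.88×46 = 1058.25 + 2193.39 + 86.48 = 3338.12
link = 3496.08/3338.12 = 1.047320
Chained index = 100 × 0.979821 × 1.091824 × 1.047320 = 112.0414

112.04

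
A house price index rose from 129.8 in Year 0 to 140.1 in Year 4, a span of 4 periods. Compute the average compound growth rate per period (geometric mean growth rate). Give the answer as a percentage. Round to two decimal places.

Growth factor = (140.1/129.8)^(1/4) = (1.079353)^(1/4) = 1.019274
Growth rate = 1.019274 − 1 = 0.019274 = 1.9274%

1.93%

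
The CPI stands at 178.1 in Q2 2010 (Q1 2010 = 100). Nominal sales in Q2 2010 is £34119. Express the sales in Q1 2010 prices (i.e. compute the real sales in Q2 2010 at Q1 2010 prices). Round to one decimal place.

Real = Nominal ÷ (Index/100) = 34119 ÷ (178.1/100)
     = 34119 ÷ 1.781 = 19157.2150

19157.2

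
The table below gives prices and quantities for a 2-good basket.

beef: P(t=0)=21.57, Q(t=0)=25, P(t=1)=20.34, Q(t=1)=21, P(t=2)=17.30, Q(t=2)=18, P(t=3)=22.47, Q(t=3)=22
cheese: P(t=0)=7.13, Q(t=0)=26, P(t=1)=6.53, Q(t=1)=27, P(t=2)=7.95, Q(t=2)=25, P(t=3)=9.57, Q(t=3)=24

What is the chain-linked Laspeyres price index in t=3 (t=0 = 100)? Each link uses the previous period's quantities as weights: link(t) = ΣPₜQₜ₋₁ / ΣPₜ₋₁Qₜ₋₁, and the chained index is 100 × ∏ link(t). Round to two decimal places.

113.12

Link t=0→t=1:
ΣP(t=1)Q(t=0) = 20.34×25 + 6.53×26 = 508.5 + 169.78 = 678.28
ΣP(t=0)Q(t=0) = 21.57×25 + 7.13×26 = 539.25 + 185.38 = 724.63
link = 678.28/724.63 = 0.936036
Link t=1→t=2:
ΣP(t=2)Q(t=1) = 17.30×21 + 7.95×27 = 363.3 + 214.65 = 577.95
ΣP(t=1)Q(t=1) = 20.34×21 + 6.53×27 = 427.14 + 176.31 = 603.45
link = 577.95/603.45 = 0.957743
Link t=2→t=3:
ΣP(t=3)Q(t=2) = 22.47×18 + 9.57×25 = 404.46 + 239.25 = 643.71
ΣP(t=2)Q(t=2) = 17.30×18 + 7.95×25 = 311.4 + 198.75 = 510.15
link = 643.71/510.15 = 1.261805
Chained index = 100 × 0.936036 × 0.957743 × 1.261805 = 113.1186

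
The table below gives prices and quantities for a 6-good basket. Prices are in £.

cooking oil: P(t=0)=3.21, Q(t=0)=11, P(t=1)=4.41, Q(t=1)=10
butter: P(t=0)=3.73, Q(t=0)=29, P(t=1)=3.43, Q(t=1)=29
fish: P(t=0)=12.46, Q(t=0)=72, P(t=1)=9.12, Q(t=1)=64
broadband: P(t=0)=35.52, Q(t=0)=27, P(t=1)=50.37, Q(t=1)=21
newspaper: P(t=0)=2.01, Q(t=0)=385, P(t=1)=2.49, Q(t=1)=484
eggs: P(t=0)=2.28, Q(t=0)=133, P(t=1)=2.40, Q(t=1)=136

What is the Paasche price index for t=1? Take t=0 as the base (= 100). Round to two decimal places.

Paasche price index uses current-period quantities as weights.
ΣP(t=1)·Q(t=1) = 4.41×10 + 3.43×29 + 9.12×64 + 50.37×21 + 2.49×484 + 2.40×136 = 44.1 + 99.47 + 583.68 + 1057.77 + 1205.16 + 326.4 = 3316.58
ΣP(t=0)·Q(t=1) = 3.21×10 + 3.73×29 + 12.46×64 + 35.52×21 + 2.01×484 + 2.28×136 = 32.1 + 108.17 + 797.44 + 745.92 + 972.84 + 310.08 = 2966.55
Index = 3316.58 / 2966.55 × 100 = 111.7992

111.80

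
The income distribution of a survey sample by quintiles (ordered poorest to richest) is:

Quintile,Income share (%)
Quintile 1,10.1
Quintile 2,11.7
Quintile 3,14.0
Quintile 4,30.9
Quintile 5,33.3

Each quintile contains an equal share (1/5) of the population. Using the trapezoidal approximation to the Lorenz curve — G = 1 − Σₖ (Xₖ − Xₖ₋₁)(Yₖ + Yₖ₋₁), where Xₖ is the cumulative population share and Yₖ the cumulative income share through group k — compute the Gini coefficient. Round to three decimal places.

Cumulative income shares Yₖ: 0.1010, 0.2180, 0.3580, 0.6670, 1.0000
Σ (Xₖ−Xₖ₋₁)(Yₖ+Yₖ₋₁) = (1/5)(0.1010+0.0000) + (1/5)(0.2180+0.1010) + (1/5)(0.3580+0.2180) + (1/5)(0.6670+0.3580) + (1/5)(1.0000+0.6670)
  = 0.0202 + 0.0638 + 0.1152 + 0.2050 + 0.3334 = 0.7376
G = 1 − 0.7376 = 0.2624

0.262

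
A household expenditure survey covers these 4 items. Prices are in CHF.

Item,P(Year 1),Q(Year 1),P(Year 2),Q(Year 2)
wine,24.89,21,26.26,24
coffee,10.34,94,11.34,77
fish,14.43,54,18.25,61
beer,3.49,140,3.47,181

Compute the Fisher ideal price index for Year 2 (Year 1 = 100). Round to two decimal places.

Laspeyres component (base-period weights):
ΣP(Year 2)Q(Year 1) = 26.26×21 + 11.34×94 + 18.25×54 + 3.47×140 = 551.46 + 1065.96 + 985.5 + 485.8 = 3088.72
ΣP(Year 1)Q(Year 1) = 24.89×21 + 10.34×94 + 14.43×54 + 3.49×140 = 522.69 + 971.96 + 779.22 + 488.6 = 2762.47
L = 3088.72 / 2762.47 × 100 = 111.8101
Paasche component (current-period weights):
ΣP(Year 2)Q(Year 2) = 26.26×24 + 11.34×77 + 18.25×61 + 3.47×181 = 630.24 + 873.18 + 1113.25 + 628.07 = 3244.74
ΣP(Year 1)Q(Year 2) = 24.89×24 + 10.34×77 + 14.43×61 + 3.49×181 = 597.36 + 796.18 + 880.23 + 631.69 = 2905.46
P = 3244.74 / 2905.46 × 100 = 111.6773
Fisher = √(L × P) = √(111.8101 × 111.6773) = 111.7437

111.74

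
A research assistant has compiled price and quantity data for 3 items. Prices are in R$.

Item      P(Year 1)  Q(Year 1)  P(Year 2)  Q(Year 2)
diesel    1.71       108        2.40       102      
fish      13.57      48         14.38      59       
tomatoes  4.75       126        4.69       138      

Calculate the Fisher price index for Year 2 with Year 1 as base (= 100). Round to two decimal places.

107.06

Laspeyres component (base-period weights):
ΣP(Year 2)Q(Year 1) = 2.40×108 + 14.38×48 + 4.69×126 = 259.2 + 690.24 + 590.94 = 1540.38
ΣP(Year 1)Q(Year 1) = 1.71×108 + 13.57×48 + 4.75×126 = 184.68 + 651.36 + 598.5 = 1434.54
L = 1540.38 / 1434.54 × 100 = 107.3780
Paasche component (current-period weights):
ΣP(Year 2)Q(Year 2) = 2.40×102 + 14.38×59 + 4.69×138 = 244.8 + 848.42 + 647.22 = 1740.44
ΣP(Year 1)Q(Year 2) = 1.71×102 + 13.57×59 + 4.75×138 = 174.42 + 800.63 + 655.5 = 1630.55
P = 1740.44 / 1630.55 × 100 = 106.7394
Fisher = √(L × P) = √(107.3780 × 106.7394) = 107.0582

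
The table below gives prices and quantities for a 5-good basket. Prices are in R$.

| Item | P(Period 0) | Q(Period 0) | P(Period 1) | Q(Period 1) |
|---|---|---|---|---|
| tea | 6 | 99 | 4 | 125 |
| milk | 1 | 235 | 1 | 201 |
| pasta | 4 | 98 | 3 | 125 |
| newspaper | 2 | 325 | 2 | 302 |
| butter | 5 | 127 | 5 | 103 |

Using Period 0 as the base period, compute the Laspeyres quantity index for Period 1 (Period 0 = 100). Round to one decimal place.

Laspeyres quantity index uses base-period prices as weights.
ΣP(Period 0)·Q(Period 1) = 6×125 + 1×201 + 4×125 + 2×302 + 5×103 = 750 + 201 + 500 + 604 + 515 = 2570
ΣP(Period 0)·Q(Period 0) = 6×99 + 1×235 + 4×98 + 2×325 + 5×127 = 594 + 235 + 392 + 650 + 635 = 2506
Index = 2570 / 2506 × 100 = 102.5539

102.6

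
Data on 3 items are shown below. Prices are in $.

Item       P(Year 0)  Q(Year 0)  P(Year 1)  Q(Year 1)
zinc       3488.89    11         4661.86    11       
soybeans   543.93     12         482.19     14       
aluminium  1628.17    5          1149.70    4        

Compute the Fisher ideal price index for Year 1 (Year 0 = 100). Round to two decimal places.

118.85

Laspeyres component (base-period weights):
ΣP(Year 1)Q(Year 0) = 4661.86×11 + 482.19×12 + 1149.70×5 = 51280.46 + 5786.28 + 5748.5 = 62815.24
ΣP(Year 0)Q(Year 0) = 3488.89×11 + 543.93×12 + 1628.17×5 = 38377.79 + 6527.16 + 8140.85 = 53045.8
L = 62815.24 / 53045.8 × 100 = 118.4170
Paasche component (current-period weights):
ΣP(Year 1)Q(Year 1) = 4661.86×11 + 482.19×14 + 1149.70×4 = 51280.46 + 6750.66 + 4598.8 = 62629.92
ΣP(Year 0)Q(Year 1) = 3488.89×11 + 543.93×14 + 1628.17×4 = 38377.79 + 7615.02 + 6512.68 = 52505.49
P = 62629.92 / 52505.49 × 100 = 119.2826
Fisher = √(L × P) = √(118.4170 × 119.2826) = 118.8490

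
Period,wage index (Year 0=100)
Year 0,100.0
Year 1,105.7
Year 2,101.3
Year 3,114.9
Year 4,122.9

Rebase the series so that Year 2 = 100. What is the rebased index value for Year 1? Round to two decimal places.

104.34

Rebased(Year 1) = 105.7 / 101.3 × 100 = 104.3435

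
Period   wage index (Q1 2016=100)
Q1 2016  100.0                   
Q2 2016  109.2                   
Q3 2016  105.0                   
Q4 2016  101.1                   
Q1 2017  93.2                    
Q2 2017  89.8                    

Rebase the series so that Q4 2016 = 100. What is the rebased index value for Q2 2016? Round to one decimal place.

Rebased(Q2 2016) = 109.2 / 101.1 × 100 = 108.0119

108.0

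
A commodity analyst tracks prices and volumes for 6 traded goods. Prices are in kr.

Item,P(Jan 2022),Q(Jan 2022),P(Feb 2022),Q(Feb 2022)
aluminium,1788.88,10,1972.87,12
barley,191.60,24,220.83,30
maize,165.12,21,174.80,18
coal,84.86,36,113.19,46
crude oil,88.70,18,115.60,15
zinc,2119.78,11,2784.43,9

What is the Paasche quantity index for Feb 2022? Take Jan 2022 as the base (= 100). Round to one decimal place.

99.9

Paasche quantity index uses current-period prices as weights.
ΣP(Feb 2022)·Q(Feb 2022) = 1972.87×12 + 220.83×30 + 174.80×18 + 113.19×46 + 115.60×15 + 2784.43×9 = 23674.44 + 6624.9 + 3146.4 + 5206.74 + 1734 + 25059.87 = 65446.35
ΣP(Feb 2022)·Q(Jan 2022) = 1972.87×10 + 220.83×24 + 174.80×21 + 113.19×36 + 115.60×18 + 2784.43×11 = 19728.7 + 5299.92 + 3670.8 + 4074.84 + 2080.8 + 30628.73 = 65483.79
Index = 65446.35 / 65483.79 × 100 = 99.9428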